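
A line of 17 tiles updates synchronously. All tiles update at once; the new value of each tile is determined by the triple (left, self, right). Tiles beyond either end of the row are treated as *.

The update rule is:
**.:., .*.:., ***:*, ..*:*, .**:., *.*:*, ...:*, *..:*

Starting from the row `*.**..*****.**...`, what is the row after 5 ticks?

.*..**.*.*.*..*.*

.*..**.***.*..***
*.**..*.*.*.**.**
.*..**.*.*.*..*.*
*.**..*.*.*.**.*.
.*..**.*.*.*..*.*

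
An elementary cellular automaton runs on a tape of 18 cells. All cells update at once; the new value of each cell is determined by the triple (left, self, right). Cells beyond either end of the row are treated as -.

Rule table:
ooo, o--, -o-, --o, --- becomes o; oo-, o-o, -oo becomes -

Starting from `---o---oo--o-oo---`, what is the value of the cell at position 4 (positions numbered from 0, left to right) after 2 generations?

ooooooo--ooo---ooo
-ooooo-oo-o-ooo-o-
position 4 holds o

o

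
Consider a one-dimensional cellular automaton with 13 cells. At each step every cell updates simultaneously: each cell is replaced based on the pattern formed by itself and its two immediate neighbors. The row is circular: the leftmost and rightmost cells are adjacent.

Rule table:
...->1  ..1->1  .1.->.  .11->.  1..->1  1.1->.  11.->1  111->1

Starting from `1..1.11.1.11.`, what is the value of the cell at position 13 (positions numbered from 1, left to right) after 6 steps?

step 1: .11...1....1.
step 2: 1.1111.1111.1
step 3: 1..111..111..
step 4: .11.1111.1111
step 5: ..1..111..111
step 6: 11.11.1111.11
position 13 holds 1

1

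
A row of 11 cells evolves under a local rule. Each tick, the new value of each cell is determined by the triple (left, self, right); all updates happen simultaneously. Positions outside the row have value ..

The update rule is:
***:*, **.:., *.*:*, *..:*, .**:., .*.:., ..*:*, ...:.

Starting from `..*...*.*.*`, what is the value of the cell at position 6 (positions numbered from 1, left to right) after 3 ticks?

.*.*.*.*.*.
*.*.*.*.*.*
.*.*.*.*.*.
position 6 holds *

*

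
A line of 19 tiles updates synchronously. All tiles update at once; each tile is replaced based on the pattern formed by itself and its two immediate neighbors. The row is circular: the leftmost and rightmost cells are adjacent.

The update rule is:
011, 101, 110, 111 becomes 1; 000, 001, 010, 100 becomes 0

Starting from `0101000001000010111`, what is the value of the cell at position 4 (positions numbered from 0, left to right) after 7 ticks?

0

1010000000000001111
1100000000000001111
1100000000000001111  (fixed point — unchanged through tick 7)
position 4 holds 0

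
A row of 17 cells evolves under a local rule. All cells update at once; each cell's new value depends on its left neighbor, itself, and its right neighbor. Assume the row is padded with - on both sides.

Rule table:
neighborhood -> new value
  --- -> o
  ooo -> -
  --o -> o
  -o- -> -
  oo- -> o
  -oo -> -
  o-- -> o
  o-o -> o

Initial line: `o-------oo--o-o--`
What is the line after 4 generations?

o-----oo--oo-oo-o

-ooooooo-ooo-o-oo
o------oo--oo-o-o
-oooooo-ooo-oo-o-
o-----oo--oo-oo-o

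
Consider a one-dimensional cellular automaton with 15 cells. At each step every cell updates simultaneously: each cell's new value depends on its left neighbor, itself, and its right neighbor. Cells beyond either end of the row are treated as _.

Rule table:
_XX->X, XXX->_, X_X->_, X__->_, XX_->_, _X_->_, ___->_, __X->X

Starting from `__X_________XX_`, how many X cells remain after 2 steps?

3

_X_________XX__
X_________XX___
count of X: 3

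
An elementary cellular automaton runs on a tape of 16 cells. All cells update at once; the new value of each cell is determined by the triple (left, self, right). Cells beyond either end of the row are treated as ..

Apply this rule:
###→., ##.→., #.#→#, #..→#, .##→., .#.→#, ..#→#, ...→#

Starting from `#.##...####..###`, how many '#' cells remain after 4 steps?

step 1: ##..###....##...
step 2: ..##...####..###
step 3: ##..###....##...  (repeats step 1; period 2)
step 4: ..##...####..###
count of #: 9

9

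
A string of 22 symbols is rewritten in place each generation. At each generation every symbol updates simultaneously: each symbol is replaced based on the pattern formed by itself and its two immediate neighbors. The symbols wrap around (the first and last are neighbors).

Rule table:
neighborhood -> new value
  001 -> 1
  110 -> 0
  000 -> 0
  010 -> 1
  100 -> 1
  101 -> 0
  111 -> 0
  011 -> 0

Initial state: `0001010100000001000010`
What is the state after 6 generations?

0011010110000011100111
1100010001000100011000
0010111011101110100101
1110000000000000111101
0001000000000001000000
0011100000000011100000

0011100000000011100000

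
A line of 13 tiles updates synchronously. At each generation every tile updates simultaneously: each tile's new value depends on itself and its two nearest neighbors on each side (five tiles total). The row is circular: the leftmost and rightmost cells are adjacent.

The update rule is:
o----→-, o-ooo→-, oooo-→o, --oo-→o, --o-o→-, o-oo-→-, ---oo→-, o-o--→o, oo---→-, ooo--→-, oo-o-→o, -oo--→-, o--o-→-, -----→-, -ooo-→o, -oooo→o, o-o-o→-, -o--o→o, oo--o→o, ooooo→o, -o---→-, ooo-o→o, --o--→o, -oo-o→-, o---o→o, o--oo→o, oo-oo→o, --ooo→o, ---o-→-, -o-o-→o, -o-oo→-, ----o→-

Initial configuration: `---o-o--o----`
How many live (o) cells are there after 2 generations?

generation 1: ----ooo-o----
generation 2: ----ooooo----
count of o: 5

5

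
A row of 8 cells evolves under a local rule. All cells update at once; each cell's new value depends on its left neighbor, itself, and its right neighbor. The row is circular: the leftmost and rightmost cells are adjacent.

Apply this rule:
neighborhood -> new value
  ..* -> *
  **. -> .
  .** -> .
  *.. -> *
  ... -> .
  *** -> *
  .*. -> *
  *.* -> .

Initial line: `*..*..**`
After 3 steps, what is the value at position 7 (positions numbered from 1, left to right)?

*

step 1: .*****.*
step 2: ..***..*
step 3: **.*.***
position 7 holds *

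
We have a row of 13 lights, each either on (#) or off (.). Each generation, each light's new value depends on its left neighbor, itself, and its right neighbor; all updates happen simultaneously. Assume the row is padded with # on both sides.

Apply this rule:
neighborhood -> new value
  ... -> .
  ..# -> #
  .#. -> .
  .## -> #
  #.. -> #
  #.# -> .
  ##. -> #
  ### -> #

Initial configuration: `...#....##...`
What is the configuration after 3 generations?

##..#######.#

#.#.#..####.#
#....######.#
##..#######.#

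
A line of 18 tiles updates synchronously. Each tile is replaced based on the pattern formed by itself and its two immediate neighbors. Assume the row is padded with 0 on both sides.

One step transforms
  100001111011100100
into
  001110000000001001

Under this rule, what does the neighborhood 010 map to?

0

At position 0 the neighborhood is 010; the next row has 0 there.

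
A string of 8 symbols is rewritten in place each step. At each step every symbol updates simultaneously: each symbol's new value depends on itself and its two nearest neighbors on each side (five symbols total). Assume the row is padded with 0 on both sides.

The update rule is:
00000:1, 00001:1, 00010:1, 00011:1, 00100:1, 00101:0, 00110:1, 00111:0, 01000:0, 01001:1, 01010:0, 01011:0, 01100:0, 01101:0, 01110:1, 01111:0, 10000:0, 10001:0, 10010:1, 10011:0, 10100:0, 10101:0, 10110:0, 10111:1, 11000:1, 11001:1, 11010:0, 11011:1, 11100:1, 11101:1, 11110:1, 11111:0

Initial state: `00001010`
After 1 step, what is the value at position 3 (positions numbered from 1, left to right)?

1

step 1: 11110000
position 3 holds 1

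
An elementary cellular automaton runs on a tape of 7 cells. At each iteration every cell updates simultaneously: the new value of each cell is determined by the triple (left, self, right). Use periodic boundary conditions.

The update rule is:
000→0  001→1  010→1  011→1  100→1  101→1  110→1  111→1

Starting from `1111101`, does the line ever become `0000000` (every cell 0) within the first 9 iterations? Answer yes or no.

1111111
1111111  (fixed point — unchanged through iteration 9)
iteration 9 is 1111111, still not uniform 0

no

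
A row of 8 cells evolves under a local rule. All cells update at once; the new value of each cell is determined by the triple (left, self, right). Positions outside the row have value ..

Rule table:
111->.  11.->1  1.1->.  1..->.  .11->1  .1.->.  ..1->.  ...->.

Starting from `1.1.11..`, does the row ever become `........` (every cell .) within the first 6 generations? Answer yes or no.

no

....11..
....11..  (fixed point — unchanged through generation 6)
generation 6 is ....11.., still not uniform .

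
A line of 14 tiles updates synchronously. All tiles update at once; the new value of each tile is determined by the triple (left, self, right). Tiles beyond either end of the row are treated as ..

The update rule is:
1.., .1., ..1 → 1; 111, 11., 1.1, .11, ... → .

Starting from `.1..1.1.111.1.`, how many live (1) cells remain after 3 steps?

11111.1.....11
......11...1..
.....1..1.111.
count of 1: 5

5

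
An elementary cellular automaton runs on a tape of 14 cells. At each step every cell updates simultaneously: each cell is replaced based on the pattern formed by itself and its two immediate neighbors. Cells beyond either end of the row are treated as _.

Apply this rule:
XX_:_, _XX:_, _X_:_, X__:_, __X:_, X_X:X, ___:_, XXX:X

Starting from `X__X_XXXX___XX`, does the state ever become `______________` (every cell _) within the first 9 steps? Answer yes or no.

____X_XX______
_____X________
______________
all cells are _ at step 3

yes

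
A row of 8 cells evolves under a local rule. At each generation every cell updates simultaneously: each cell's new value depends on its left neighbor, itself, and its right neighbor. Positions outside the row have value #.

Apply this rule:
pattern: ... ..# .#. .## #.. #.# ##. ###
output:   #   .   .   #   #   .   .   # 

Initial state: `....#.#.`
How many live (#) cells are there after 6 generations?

5

###.....
##.####.
#..###..
.#.##.#.
...#....
##..###.
count of #: 5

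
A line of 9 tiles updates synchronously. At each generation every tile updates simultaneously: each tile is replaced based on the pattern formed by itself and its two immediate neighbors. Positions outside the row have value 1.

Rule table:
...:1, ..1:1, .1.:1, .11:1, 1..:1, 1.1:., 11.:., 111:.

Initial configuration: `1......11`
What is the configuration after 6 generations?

generation 1: .1111111.
generation 2: .1.......
generation 3: .11111111
generation 4: .1.......  (repeats generation 2; period 2)
generation 6: .1.......

.1.......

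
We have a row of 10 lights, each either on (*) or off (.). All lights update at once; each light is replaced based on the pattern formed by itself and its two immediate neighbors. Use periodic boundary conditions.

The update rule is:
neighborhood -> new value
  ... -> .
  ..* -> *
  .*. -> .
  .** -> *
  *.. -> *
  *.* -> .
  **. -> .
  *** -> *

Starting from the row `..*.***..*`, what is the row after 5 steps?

**..**.**.
*.***..*..
..**.**.**
***..*..*.
**.**.**..

**.**.**..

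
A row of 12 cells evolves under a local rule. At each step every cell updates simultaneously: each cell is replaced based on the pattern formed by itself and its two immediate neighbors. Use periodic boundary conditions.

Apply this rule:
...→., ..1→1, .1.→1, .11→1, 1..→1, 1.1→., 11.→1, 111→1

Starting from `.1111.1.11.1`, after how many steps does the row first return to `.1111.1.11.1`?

1

.1111.1.11.1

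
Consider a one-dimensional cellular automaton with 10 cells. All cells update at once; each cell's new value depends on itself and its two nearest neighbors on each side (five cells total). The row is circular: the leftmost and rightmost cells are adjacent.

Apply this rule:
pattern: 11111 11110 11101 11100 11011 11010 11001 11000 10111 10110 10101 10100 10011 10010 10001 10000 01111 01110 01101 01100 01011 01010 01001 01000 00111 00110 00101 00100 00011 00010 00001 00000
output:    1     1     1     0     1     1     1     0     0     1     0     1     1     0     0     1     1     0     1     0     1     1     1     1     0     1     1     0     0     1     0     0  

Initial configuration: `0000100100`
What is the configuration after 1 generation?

0001010011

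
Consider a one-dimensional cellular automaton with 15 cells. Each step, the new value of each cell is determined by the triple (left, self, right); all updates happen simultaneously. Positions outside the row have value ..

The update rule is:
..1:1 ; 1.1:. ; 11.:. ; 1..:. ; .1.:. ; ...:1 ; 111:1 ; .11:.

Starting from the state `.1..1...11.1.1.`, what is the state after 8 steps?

step 1: 1..1..11.......
step 2: ..1..1...111111
step 3: 11..1..11.1111.
step 4: ...1..1....11..
step 5: 111..1..111...1
step 6: .1..1..1.1..11.
step 7: 1..1..1....1...
step 8: ..1..1..111..11

..1..1..111..11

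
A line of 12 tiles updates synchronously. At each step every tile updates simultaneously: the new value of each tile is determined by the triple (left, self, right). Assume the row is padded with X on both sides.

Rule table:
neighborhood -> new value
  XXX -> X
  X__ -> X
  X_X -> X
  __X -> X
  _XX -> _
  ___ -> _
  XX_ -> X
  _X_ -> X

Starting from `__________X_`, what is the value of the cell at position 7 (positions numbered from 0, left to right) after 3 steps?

X

X________XXX
XX______X_XX
XXX____XXX_X
position 7 holds X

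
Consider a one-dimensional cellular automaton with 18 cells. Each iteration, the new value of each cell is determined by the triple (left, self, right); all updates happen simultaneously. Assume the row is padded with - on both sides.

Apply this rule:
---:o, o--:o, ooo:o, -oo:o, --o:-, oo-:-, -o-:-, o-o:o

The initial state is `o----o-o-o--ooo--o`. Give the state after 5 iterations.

-ooo--o-o-o-oo-o--
-oo-o--o-o-oo-o-oo
-o-o-o--o-oo-o-oo-
--o-o-o--oo-o-oo-o
o--o-o-o-o-o-oo-o-

o--o-o-o-o-o-oo-o-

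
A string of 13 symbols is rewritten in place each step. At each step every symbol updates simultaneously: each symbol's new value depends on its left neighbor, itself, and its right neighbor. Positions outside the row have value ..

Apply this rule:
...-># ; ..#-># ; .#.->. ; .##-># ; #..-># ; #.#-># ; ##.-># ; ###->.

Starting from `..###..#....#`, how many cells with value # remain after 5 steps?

8

step 1: ###.###.####.
step 2: #.###.###..##
step 3: .##.###.#####
step 4: #####.###...#
step 5: #...###.####.
count of #: 8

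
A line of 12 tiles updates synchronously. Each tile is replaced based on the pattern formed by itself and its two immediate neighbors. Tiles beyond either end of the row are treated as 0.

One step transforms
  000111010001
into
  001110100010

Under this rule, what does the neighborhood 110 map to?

0

At position 5 the neighborhood is 110; the next row has 0 there.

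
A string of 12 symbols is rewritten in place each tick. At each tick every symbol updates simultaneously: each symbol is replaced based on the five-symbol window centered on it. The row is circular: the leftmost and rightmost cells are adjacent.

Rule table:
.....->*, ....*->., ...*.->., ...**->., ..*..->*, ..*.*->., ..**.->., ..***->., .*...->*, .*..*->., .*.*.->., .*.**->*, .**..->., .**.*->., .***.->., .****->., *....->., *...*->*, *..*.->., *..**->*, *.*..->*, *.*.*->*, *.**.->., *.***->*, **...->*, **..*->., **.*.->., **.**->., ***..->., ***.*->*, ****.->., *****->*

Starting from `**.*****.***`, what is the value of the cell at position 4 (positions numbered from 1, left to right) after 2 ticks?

*

tick 1: .*.*.*.*.*.*
tick 2: .*.*.*.*.*.*
position 4 holds *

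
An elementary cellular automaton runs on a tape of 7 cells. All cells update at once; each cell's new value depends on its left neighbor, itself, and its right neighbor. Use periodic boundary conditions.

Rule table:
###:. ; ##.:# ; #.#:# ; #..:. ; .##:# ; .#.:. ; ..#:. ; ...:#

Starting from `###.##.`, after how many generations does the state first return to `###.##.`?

#.#####
###....
#.#.##.
.#.####
#.##..#
####..#
...#..#
.#.....
...####
.#.#..#
#.#....
.#..##.
....##.
###.##.

14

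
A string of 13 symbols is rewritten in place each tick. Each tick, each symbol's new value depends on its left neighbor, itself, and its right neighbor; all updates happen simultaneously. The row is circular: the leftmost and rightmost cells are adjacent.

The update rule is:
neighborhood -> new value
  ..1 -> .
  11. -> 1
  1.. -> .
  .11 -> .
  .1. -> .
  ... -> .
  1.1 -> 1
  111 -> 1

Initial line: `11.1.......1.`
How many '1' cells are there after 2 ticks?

tick 1: .11.........1
tick 2: 1.1..........
count of 1: 2

2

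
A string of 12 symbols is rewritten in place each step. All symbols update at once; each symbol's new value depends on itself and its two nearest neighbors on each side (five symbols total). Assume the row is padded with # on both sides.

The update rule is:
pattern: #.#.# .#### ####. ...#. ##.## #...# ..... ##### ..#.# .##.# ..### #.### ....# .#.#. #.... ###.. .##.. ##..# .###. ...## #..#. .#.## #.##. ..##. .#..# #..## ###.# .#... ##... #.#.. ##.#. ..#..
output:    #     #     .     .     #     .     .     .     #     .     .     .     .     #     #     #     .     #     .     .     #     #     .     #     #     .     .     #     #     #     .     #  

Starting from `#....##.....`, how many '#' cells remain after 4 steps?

7

###..#.##...
..#####..#..
#..#..#####.
#####..#...#
count of #: 7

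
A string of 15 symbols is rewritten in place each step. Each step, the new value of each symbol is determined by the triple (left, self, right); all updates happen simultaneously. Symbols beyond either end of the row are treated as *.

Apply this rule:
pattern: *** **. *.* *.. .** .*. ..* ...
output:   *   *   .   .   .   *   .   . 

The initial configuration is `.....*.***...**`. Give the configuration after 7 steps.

step 1: .....*..**....*
step 2: .....*...*.....
step 3: .....*...*.....  (fixed point — unchanged through step 7)

.....*...*.....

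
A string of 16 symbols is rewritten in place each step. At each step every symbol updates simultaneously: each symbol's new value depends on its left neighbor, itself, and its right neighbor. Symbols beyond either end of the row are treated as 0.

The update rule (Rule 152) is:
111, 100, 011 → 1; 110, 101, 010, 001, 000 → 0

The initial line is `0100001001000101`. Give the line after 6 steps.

step 1: 0010000100100000
step 2: 0001000010010000
step 3: 0000100001001000
step 4: 0000010000100100
step 5: 0000001000010010
step 6: 0000000100001001

0000000100001001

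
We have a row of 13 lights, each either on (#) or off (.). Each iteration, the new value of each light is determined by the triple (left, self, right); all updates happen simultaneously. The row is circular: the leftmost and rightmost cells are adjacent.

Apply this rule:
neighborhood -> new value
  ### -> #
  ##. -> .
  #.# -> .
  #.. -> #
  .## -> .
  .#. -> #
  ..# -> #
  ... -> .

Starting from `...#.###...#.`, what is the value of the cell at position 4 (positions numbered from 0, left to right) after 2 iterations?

#

..##..#.#.###
##..###.#..#.
position 4 holds #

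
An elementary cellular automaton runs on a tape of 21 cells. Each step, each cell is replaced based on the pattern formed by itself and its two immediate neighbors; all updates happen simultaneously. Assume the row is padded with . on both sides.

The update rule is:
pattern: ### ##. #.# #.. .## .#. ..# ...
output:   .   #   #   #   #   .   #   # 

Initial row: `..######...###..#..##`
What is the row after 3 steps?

step 1: ###....#####.###.####
step 2: #.######...###.###..#
step 3: .##....#####.###.###.

.##....#####.###.###.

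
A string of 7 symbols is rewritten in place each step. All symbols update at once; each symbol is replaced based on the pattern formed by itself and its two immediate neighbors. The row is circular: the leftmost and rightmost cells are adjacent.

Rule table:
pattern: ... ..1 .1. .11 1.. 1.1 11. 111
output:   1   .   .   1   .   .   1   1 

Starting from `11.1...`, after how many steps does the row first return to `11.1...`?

11...1.
11.1...

2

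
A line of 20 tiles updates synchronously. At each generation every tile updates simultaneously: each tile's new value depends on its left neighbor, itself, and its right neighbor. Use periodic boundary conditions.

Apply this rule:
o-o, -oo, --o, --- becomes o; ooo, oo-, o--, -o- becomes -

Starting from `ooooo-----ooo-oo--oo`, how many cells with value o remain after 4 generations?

------ooooo--oo--oo-
ooooooo-----oo--oo--
o-------ooooo--oo--o
--ooooooo-----oo--oo
count of o: 11

11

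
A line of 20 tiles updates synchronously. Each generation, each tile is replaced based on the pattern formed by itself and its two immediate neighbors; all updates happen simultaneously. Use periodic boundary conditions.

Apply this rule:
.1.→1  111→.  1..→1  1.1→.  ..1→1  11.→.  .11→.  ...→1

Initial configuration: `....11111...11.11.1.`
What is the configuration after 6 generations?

generation 1: 1111.....111......11
generation 2: ....11111...111111..
generation 3: 1111.....111......11  (repeats generation 1; period 2)
generation 6: ....11111...111111..

....11111...111111..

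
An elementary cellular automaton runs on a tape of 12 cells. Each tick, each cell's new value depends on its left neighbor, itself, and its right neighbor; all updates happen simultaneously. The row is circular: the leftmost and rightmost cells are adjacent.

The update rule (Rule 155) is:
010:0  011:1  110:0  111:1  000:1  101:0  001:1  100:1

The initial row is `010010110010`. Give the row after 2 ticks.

001011001001

tick 1: 101100101101
tick 2: 001011001001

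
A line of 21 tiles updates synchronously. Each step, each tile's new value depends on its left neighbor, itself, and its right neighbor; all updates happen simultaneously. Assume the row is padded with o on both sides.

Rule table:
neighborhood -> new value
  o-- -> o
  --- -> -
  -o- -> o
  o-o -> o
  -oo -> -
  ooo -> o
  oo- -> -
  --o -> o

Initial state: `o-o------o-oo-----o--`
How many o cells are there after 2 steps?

-ooo----ooo--o---oooo
o-o-o--o-o-oooo-o-ooo
count of o: 13

13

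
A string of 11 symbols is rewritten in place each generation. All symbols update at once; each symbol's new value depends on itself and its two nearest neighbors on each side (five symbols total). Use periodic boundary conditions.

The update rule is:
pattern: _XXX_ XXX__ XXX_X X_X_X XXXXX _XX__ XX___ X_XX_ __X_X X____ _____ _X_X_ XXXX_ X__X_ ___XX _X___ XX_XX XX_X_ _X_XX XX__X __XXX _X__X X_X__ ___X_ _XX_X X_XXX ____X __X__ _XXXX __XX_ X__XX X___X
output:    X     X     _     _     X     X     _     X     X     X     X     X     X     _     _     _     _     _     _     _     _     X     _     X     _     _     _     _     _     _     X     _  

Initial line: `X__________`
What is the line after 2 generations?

__XXXXXXX_X
XX__XXXX___

XX__XXXX___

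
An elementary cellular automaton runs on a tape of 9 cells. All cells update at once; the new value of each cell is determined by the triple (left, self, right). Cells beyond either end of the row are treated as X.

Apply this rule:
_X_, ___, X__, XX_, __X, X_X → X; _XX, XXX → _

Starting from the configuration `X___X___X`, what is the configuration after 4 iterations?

iteration 1: XXXXXXXX_
iteration 2: _______XX
iteration 3: XXXXXXX__
iteration 4: ______XXX

______XXX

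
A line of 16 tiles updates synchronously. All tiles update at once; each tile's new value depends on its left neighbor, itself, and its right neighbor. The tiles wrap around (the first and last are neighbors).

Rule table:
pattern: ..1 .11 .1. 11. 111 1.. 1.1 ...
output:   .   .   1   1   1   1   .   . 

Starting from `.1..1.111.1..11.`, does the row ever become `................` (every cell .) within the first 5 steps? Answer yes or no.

no

.11.1..11.11..11
..1.11..1..11..1
1.1..11.11..11.1
1.11..1..11..1..
1..11.11..11.11.
step 5 is 1..11.11..11.11., still not uniform .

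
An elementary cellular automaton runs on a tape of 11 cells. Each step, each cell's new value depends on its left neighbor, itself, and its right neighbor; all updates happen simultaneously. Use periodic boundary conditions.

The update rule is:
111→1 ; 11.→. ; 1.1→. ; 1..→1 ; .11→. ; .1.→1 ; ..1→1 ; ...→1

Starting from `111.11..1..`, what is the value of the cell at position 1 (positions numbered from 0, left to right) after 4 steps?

.1....11111
.11111.111.
1.111...1.1
...1.1111..
position 1 holds .

.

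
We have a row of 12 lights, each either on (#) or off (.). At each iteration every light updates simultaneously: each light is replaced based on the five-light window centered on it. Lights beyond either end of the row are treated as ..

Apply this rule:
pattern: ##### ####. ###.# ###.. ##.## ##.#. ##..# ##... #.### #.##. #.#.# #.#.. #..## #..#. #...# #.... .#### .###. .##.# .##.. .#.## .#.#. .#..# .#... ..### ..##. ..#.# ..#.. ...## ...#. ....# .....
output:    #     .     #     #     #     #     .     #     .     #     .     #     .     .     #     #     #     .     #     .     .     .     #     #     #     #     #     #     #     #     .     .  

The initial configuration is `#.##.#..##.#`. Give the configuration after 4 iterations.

###.###.#..#

#.#####.####
#..##.##.#.#
##.######..#
###.###.#..#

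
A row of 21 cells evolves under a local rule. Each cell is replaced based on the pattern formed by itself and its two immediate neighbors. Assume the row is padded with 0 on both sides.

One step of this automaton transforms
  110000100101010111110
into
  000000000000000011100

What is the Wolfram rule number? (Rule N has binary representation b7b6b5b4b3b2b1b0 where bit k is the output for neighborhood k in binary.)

128

position 16: 111 → 1  (bit 7 = 1)
position 1: 110 → 0  (bit 6 = 0)
position 10: 101 → 0  (bit 5 = 0)
position 2: 100 → 0  (bit 4 = 0)
position 0: 011 → 0  (bit 3 = 0)
position 6: 010 → 0  (bit 2 = 0)
position 5: 001 → 0  (bit 1 = 0)
position 3: 000 → 0  (bit 0 = 0)
bits b7..b0 = 10000000 = 128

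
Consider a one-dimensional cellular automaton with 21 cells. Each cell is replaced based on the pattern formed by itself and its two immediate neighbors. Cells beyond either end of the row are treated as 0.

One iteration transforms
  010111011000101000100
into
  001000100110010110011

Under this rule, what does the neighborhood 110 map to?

At position 5 the neighborhood is 110; the next row has 0 there.

0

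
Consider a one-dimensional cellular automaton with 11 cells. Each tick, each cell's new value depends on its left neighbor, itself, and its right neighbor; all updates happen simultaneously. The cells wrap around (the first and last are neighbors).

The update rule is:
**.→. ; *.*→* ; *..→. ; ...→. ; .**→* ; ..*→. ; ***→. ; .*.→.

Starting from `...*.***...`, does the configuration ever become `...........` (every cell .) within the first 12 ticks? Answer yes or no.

....**.....
....*......
...........
all cells are . at tick 3

yes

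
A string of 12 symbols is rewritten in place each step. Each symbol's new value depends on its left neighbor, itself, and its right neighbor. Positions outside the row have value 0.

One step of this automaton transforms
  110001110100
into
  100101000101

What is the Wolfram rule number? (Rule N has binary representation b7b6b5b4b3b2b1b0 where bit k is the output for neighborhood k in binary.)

position 6: 111 → 0  (bit 7 = 0)
position 1: 110 → 0  (bit 6 = 0)
position 8: 101 → 0  (bit 5 = 0)
position 2: 100 → 0  (bit 4 = 0)
position 0: 011 → 1  (bit 3 = 1)
position 9: 010 → 1  (bit 2 = 1)
position 4: 001 → 0  (bit 1 = 0)
position 3: 000 → 1  (bit 0 = 1)
bits b7..b0 = 00001101 = 13

13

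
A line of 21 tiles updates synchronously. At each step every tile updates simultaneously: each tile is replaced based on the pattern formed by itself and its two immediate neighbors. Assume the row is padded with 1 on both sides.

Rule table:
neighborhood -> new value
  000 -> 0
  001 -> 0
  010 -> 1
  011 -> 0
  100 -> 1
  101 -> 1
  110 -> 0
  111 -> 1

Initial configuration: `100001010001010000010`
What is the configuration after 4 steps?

010001111001111000011
111000110100110100001
110100001110001110000
101110000101000101000

101110000101000101000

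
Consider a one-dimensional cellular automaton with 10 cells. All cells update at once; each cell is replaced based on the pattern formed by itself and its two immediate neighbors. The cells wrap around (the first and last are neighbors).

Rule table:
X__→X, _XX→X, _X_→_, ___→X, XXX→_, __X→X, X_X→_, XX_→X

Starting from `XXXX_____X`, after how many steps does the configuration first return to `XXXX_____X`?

___XXXXXXX
XXXX_____X

2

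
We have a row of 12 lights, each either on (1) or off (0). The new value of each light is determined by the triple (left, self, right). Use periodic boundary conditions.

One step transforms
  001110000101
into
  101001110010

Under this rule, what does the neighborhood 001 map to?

0

At position 1 the neighborhood is 001; the next row has 0 there.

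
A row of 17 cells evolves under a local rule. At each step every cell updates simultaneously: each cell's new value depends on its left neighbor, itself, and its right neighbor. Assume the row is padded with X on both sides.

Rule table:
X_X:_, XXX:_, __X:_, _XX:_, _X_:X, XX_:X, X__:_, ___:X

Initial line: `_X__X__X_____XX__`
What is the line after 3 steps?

_X__X__X_XXX__X__
_X__X__X___X__X__
_X__X__X_X_X__X__

_X__X__X_X_X__X__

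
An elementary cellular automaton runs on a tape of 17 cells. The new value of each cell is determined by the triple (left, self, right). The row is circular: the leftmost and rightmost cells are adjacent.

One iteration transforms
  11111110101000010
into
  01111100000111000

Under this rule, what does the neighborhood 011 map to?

0

At position 0 the neighborhood is 011; the next row has 0 there.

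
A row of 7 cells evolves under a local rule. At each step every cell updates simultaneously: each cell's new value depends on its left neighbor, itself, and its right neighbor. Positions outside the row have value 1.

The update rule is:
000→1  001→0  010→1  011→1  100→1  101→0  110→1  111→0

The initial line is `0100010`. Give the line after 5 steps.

0111010
0101010
0101010  (fixed point — unchanged through step 5)

0101010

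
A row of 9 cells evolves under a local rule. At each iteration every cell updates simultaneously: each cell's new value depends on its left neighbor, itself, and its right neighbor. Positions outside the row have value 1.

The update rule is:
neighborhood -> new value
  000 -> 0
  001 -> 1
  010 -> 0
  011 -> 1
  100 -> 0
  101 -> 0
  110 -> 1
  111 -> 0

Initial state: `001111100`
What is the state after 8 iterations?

011011001

011000101
011001001
011010011
011000110
011001110
011011010
011011000
011011001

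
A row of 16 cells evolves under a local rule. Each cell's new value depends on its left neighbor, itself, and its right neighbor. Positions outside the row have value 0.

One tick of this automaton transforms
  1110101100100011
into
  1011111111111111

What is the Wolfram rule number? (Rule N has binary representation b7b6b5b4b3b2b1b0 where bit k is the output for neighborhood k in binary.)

127

position 1: 111 → 0  (bit 7 = 0)
position 2: 110 → 1  (bit 6 = 1)
position 3: 101 → 1  (bit 5 = 1)
position 8: 100 → 1  (bit 4 = 1)
position 0: 011 → 1  (bit 3 = 1)
position 4: 010 → 1  (bit 2 = 1)
position 9: 001 → 1  (bit 1 = 1)
position 12: 000 → 1  (bit 0 = 1)
bits b7..b0 = 01111111 = 127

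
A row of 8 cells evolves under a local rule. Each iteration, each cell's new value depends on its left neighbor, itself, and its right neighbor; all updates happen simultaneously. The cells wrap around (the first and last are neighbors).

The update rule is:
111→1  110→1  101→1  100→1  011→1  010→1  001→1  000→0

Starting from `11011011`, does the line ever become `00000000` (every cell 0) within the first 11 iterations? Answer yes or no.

11111111
11111111  (fixed point — unchanged through iteration 11)
iteration 11 is 11111111, still not uniform 0

no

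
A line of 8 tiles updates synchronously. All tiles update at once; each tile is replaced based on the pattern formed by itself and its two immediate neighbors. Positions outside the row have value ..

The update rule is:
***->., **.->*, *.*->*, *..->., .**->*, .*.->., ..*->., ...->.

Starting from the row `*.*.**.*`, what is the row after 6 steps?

step 1: .*.****.
step 2: ..**..*.
step 3: ..**....
step 4: ..**....  (fixed point — unchanged through step 6)

..**....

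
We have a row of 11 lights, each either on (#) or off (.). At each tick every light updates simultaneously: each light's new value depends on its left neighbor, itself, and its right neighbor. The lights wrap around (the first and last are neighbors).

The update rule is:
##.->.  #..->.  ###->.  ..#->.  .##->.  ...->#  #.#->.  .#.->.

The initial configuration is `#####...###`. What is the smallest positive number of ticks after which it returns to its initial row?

2

tick 1: ......#....
tick 2: #####...###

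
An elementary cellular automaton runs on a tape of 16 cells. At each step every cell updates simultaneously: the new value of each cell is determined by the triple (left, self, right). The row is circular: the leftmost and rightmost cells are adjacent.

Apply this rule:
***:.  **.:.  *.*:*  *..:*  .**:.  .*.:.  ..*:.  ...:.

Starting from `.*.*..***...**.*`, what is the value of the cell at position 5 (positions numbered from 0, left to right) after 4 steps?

*

*.*.*....*....*.
.*.*.*....*....*
*.*.*.*....*....
.*.*.*.*....*...
position 5 holds *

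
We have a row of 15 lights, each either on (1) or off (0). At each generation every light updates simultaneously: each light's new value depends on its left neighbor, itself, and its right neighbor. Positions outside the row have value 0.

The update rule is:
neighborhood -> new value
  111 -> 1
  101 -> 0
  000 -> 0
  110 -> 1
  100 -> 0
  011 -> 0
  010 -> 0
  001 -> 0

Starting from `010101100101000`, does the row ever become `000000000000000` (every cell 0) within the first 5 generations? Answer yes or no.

generation 1: 000000100000000
generation 2: 000000000000000
all cells are 0 at generation 2

yes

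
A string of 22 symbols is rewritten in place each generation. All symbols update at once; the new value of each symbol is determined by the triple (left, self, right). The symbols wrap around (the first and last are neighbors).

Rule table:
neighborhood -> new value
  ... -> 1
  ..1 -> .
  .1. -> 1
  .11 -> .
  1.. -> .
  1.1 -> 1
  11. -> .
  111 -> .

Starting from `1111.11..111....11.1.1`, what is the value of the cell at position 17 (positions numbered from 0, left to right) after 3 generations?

generation 1: ....1........11...111.
generation 2: 111.1.111111....1.....
generation 3: ...111.......11.1.111.
position 17 holds .

.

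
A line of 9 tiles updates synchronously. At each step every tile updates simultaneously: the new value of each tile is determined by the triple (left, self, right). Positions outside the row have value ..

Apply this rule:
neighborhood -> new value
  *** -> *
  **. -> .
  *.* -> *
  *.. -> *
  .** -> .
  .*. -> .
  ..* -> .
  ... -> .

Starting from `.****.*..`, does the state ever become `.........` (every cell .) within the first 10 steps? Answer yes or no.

yes

..**.*.*.
....*.*.*
.....*.*.
......*.*
.......*.
........*
.........
all cells are . at step 7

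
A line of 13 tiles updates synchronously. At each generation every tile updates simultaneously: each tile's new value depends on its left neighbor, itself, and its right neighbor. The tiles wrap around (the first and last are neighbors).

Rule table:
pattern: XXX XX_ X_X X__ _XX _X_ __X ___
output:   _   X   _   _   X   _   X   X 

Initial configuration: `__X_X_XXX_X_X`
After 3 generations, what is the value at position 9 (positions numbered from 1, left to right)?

X

_X____X_X____
X__XXX____XXX
X_XX_X_XXXX__
position 9 holds X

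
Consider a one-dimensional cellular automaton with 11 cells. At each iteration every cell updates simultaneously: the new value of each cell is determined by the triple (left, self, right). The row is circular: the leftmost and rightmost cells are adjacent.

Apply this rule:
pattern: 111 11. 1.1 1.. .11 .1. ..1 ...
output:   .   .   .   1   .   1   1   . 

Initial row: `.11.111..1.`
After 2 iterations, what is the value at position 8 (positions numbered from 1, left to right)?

.

iteration 1: 1......1111
iteration 2: .1....1....
position 8 holds .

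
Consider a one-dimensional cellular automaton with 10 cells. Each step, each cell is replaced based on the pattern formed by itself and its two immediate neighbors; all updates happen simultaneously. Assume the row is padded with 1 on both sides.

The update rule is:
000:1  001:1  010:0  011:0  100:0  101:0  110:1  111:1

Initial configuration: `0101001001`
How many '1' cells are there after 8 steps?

5

0000010010
0111100100
0011101001
0101100010
0000101100
0111000101
0011011000
0101001011
count of 1: 5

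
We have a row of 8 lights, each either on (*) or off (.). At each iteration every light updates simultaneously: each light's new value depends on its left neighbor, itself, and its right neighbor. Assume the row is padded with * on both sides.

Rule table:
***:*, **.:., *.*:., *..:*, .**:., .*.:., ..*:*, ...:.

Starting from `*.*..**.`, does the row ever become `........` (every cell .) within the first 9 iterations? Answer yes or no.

...**...
*.*..*.*
...**...  (repeats iteration 1; period 2)
iteration 9: ...**...
iteration 9 is ...**..., still not uniform .

no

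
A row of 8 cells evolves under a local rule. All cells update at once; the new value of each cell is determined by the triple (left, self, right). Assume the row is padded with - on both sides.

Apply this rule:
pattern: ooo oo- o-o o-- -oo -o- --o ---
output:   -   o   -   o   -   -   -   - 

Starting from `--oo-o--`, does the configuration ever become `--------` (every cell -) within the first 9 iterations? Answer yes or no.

yes

---o--o-
----o--o
-----o--
------o-
-------o
--------
all cells are - at iteration 6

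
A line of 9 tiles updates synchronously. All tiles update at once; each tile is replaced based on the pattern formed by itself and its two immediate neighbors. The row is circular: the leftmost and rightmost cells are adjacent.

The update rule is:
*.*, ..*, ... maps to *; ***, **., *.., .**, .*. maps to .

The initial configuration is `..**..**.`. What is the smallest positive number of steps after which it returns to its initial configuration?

step 1: **...*...
step 2: ...**..**
step 3: .**...*..
step 4: *...**..*
step 5: ..**...*.
step 6: **...**..
step 7: ...**...*
step 8: .**...**.
step 9: *...**...
step 10: ..**...**
step 11: .*...**..
step 12: *..**...*
step 13: ..*...**.
step 14: **..**...
step 15: ...*...**
step 16: .**..**..
step 17: *...*...*
step 18: ..**..**.

18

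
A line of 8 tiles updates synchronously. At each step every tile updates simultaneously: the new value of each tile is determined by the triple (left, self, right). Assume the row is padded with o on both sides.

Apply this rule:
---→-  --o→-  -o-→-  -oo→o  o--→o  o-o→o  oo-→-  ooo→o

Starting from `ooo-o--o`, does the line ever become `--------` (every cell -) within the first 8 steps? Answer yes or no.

no

oo-o-o-o
o-o-o-oo
-o-o-ooo
o-o-oooo
-o-ooooo
o-oooooo
-ooooooo
oooooooo
step 8 is oooooooo, still not uniform -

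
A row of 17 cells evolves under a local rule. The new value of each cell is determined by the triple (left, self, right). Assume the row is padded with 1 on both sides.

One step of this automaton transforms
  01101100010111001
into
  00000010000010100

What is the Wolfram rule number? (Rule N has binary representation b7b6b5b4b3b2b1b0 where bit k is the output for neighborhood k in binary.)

144

position 12: 111 → 1  (bit 7 = 1)
position 2: 110 → 0  (bit 6 = 0)
position 0: 101 → 0  (bit 5 = 0)
position 6: 100 → 1  (bit 4 = 1)
position 1: 011 → 0  (bit 3 = 0)
position 9: 010 → 0  (bit 2 = 0)
position 8: 001 → 0  (bit 1 = 0)
position 7: 000 → 0  (bit 0 = 0)
bits b7..b0 = 10010000 = 144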